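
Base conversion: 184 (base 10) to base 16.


184 (base 10) = 184 (decimal)
184 (decimal) = B8 (base 16)


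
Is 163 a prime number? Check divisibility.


Check divisors up to sqrt(163) = 12.7671
No divisors found.
163 is prime.

Yes, 163 is prime


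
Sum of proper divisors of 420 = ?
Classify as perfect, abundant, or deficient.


Proper divisors: 1, 2, 3, 4, 5, 6, 7, 10, 12, 14, 15, 20, 21, 28, 30, 35, 42, 60, 70, 84, 105, 140, 210
Sum = 1 + 2 + 3 + 4 + 5 + 6 + 7 + 10 + 12 + 14 + 15 + 20 + 21 + 28 + 30 + 35 + 42 + 60 + 70 + 84 + 105 + 140 + 210 = 924
924 > 420 → abundant

s(420) = 924 (abundant)


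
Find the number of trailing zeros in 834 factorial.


floor(834/5) = 166
floor(834/25) = 33
floor(834/125) = 6
floor(834/625) = 1
Total = 206

206 trailing zeros


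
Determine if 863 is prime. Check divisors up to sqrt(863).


Check divisors up to sqrt(863) = 29.3769
No divisors found.
863 is prime.

Yes, 863 is prime


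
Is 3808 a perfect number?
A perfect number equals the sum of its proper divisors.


Proper divisors of 3808: 1, 2, 4, 7, 8, 14, 16, 17, 28, 32, 34, 56, 68, 112, 119, 136, 224, 238, 272, 476, 544, 952, 1904
Sum = 1 + 2 + 4 + 7 + 8 + 14 + 16 + 17 + 28 + 32 + 34 + 56 + 68 + 112 + 119 + 136 + 224 + 238 + 272 + 476 + 544 + 952 + 1904 = 5264

No, 3808 is not perfect (5264 ≠ 3808)


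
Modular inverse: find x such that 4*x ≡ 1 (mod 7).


Use the extended Euclidean algorithm on (7, 4); each row r = 7*s + 4*t:
r=7, s=1, t=0
r=4, s=0, t=1
q=1: r=3, s=1, t=-1   [7*(1) + 4*(-1) = 3]
q=1: r=1, s=-1, t=2   [7*(-1) + 4*(2) = 1]
q=3: r=0, s=4, t=-7   [7*(4) + 4*(-7) = 0]
GCD = 1 with t = 2, so 4*(2) ≡ 1 (mod 7)
Inverse = 2 mod 7 = 2
Check: 4 * 2 = 8 ≡ 1 (mod 7)

4^(-1) ≡ 2 (mod 7)


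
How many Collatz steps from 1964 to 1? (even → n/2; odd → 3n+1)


1964 → 982 → 491 → 1474 → 737 → 2212 → 1106 → 553 → 1660 → 830 → 415 → 1246 → 623 → 1870 → 935 → 2806 → 1403 → 4210 → 2105 → 6316 → 3158 → 1579 → 4738 → 2369 → 7108 → 3554 → 1777 → 5332 → 2666 → 1333 → 4000 → 2000 → 1000 → 500 → 250 → 125 → 376 → 188 → 94 → 47 → 142 → 71 → 214 → 107 → 322 → 161 → 484 → 242 → 121 → 364 → 182 → 91 → 274 → 137 → 412 → 206 → 103 → 310 → 155 → 466 → 233 → 700 → 350 → 175 → 526 → 263 → 790 → 395 → 1186 → 593 → 1780 → 890 → 445 → 1336 → 668 → 334 → 167 → 502 → 251 → 754 → 377 → 1132 → 566 → 283 → 850 → 425 → 1276 → 638 → 319 → 958 → 479 → 1438 → 719 → 2158 → 1079 → 3238 → 1619 → 4858 → 2429 → 7288 → 3644 → 1822 → 911 → 2734 → 1367 → 4102 → 2051 → 6154 → 3077 → 9232 → 4616 → 2308 → 1154 → 577 → 1732 → 866 → 433 → 1300 → 650 → 325 → 976 → 488 → 244 → 122 → 61 → 184 → 92 → 46 → 23 → 70 → 35 → 106 → 53 → 160 → 80 → 40 → 20 → 10 → 5 → 16 → 8 → 4 → 2 → 1
Total steps = 143

143 steps


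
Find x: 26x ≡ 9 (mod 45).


GCD(26, 45) = 1, unique solution
a^(-1) mod 45 = 26
x = 26 * 9 mod 45 = 9

x ≡ 9 (mod 45)


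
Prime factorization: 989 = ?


989 / 23 = 43
43 / 43 = 1
989 = 23 × 43


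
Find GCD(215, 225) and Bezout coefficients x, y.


Tabular extended Euclidean (each row: r = 215*s + 225*t):
r=215, s=1, t=0
r=225, s=0, t=1
q=0: r=215, s=1, t=0   [215*(1) + 225*(0) = 215]
q=1: r=10, s=-1, t=1   [215*(-1) + 225*(1) = 10]
q=21: r=5, s=22, t=-21   [215*(22) + 225*(-21) = 5]
q=2: r=0, s=-45, t=43   [215*(-45) + 225*(43) = 0]
GCD = 5; from the row with r=5: x=22, y=-21
Check: 215*(22) + 225*(-21) = 4730 - 4725 = 5

GCD = 5, x = 22, y = -21


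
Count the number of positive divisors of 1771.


1771 = 7^1 × 11^1 × 23^1
d(1771) = (1+1) × (1+1) × (1+1) = 8

8 divisors


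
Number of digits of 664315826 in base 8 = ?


664315826 in base 8 = 4746123662
Number of digits = 10

10 digits (base 8)


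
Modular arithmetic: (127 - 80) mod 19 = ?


127 - 80 = 47
47 mod 19 = 9


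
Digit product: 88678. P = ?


8 × 8 × 6 × 7 × 8 = 21504


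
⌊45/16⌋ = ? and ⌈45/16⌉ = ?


45/16 = 2.8125
floor = 2
ceil = 3

floor = 2, ceil = 3


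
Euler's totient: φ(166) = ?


166 = 2 × 83
Prime factors: 2, 83
φ(166) = 166 × (1-1/2) × (1-1/83)
= 166 × 1/2 × 82/83 = 82

φ(166) = 82


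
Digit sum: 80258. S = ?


8 + 0 + 2 + 5 + 8 = 23


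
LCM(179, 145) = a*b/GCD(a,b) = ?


GCD(179, 145) = 1
LCM = 179*145/1 = 25955/1 = 25955

LCM = 25955


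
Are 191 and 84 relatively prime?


Euclidean algorithm:
191 = 2 * 84 + 23
84 = 3 * 23 + 15
23 = 1 * 15 + 8
15 = 1 * 8 + 7
8 = 1 * 7 + 1
7 = 7 * 1 + 0
GCD(191, 84) = 1

Yes, coprime (GCD = 1)


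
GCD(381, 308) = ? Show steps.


381 = 1 * 308 + 73
308 = 4 * 73 + 16
73 = 4 * 16 + 9
16 = 1 * 9 + 7
9 = 1 * 7 + 2
7 = 3 * 2 + 1
2 = 2 * 1 + 0
GCD = 1


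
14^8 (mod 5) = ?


14^1 mod 5 = 4
14^2 mod 5 = 1
14^3 mod 5 = 4
14^4 mod 5 = 1
14^5 mod 5 = 4
14^6 mod 5 = 1
14^7 mod 5 = 4
14^8 mod 5 = 1


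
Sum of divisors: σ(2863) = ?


Divisors of 2863: 1, 7, 409, 2863
Sum = 1 + 7 + 409 + 2863 = 3280

σ(2863) = 3280


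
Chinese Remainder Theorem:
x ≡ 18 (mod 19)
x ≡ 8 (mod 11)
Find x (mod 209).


M = 19*11 = 209
M1 = M/19 = 11, M2 = M/11 = 19
M1^(-1) mod 19 = 7, M2^(-1) mod 11 = 7
x = 18*11*7 + 8*19*7 = 2450
2450 mod 209 = 151
Check: 151 mod 19 = 18 ✓, 151 mod 11 = 8 ✓

x ≡ 151 (mod 209)


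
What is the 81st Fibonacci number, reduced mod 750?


F(k) mod 750 for k=1..81:
1, 1, 2, 3, 5, 8, 13, 21, 34, 55, 89, 144, 233, 377, 610, 237, 97, 334, 431, 15, 446, 461, 157, 618, 25, 643, 668, 561, 479, 290, 19, 309, 328, 637, 215, 102, 317, 419, 736, 405, 391, 46, 437, 483, 170, 653, 73, 726, 49, 25, 74, 99, 173, 272, 445, 717, 412, 379, 41, 420, 461, 131, 592, 723, 565, 538, 353, 141, 494, 635, 379, 264, 643, 157, 50, 207, 257, 464, 721, 435, 406
F(81) mod 750 = 406


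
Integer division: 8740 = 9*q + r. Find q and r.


8740 = 9 * 971 + 1
Check: 8739 + 1 = 8740

q = 971, r = 1


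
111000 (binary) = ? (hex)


111000 (base 2) = 56 (decimal)
56 (decimal) = 38 (base 16)


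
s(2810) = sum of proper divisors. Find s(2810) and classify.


Proper divisors: 1, 2, 5, 10, 281, 562, 1405
Sum = 1 + 2 + 5 + 10 + 281 + 562 + 1405 = 2266
2266 < 2810 → deficient

s(2810) = 2266 (deficient)


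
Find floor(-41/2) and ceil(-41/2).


-41/2 = -20.5000
floor = -21
ceil = -20

floor = -21, ceil = -20


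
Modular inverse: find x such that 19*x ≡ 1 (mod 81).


Use the extended Euclidean algorithm on (81, 19); each row r = 81*s + 19*t:
r=81, s=1, t=0
r=19, s=0, t=1
q=4: r=5, s=1, t=-4   [81*(1) + 19*(-4) = 5]
q=3: r=4, s=-3, t=13   [81*(-3) + 19*(13) = 4]
q=1: r=1, s=4, t=-17   [81*(4) + 19*(-17) = 1]
q=4: r=0, s=-19, t=81   [81*(-19) + 19*(81) = 0]
GCD = 1 with t = -17, so 19*(-17) ≡ 1 (mod 81)
Inverse = -17 mod 81 = 64
Check: 19 * 64 = 1216 ≡ 1 (mod 81)

19^(-1) ≡ 64 (mod 81)


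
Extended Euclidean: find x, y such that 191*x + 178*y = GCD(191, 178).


Tabular extended Euclidean (each row: r = 191*s + 178*t):
r=191, s=1, t=0
r=178, s=0, t=1
q=1: r=13, s=1, t=-1   [191*(1) + 178*(-1) = 13]
q=13: r=9, s=-13, t=14   [191*(-13) + 178*(14) = 9]
q=1: r=4, s=14, t=-15   [191*(14) + 178*(-15) = 4]
q=2: r=1, s=-41, t=44   [191*(-41) + 178*(44) = 1]
q=4: r=0, s=178, t=-191   [191*(178) + 178*(-191) = 0]
GCD = 1; from the row with r=1: x=-41, y=44
Check: 191*(-41) + 178*(44) = -7831 + 7832 = 1

GCD = 1, x = -41, y = 44


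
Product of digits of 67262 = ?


6 × 7 × 2 × 6 × 2 = 1008


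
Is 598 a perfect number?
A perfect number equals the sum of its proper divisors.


Proper divisors of 598: 1, 2, 13, 23, 26, 46, 299
Sum = 1 + 2 + 13 + 23 + 26 + 46 + 299 = 410

No, 598 is not perfect (410 ≠ 598)


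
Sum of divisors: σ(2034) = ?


Divisors of 2034: 1, 2, 3, 6, 9, 18, 113, 226, 339, 678, 1017, 2034
Sum = 1 + 2 + 3 + 6 + 9 + 18 + 113 + 226 + 339 + 678 + 1017 + 2034 = 4446

σ(2034) = 4446


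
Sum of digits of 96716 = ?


9 + 6 + 7 + 1 + 6 = 29


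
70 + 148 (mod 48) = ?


70 + 148 = 218
218 mod 48 = 26


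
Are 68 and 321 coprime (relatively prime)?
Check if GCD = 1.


Euclidean algorithm:
321 = 4 * 68 + 49
68 = 1 * 49 + 19
49 = 2 * 19 + 11
19 = 1 * 11 + 8
11 = 1 * 8 + 3
8 = 2 * 3 + 2
3 = 1 * 2 + 1
2 = 2 * 1 + 0
GCD(68, 321) = 1

Yes, coprime (GCD = 1)


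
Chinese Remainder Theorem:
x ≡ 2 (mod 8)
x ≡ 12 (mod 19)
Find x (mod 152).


M = 8*19 = 152
M1 = M/8 = 19, M2 = M/19 = 8
M1^(-1) mod 8 = 3, M2^(-1) mod 19 = 12
x = 2*19*3 + 12*8*12 = 1266
1266 mod 152 = 50
Check: 50 mod 8 = 2 ✓, 50 mod 19 = 12 ✓

x ≡ 50 (mod 152)


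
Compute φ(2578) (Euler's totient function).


2578 = 2 × 1289
Prime factors: 2, 1289
φ(2578) = 2578 × (1-1/2) × (1-1/1289)
= 2578 × 1/2 × 1288/1289 = 1288

φ(2578) = 1288


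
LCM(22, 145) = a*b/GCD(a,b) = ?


GCD(22, 145) = 1
LCM = 22*145/1 = 3190/1 = 3190

LCM = 3190


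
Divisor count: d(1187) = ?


1187 = 1187^1
d(1187) = (1+1) = 2

2 divisors


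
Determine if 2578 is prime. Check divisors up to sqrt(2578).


2578 / 2 = 1289 (exact division)
2578 is NOT prime.

No, 2578 is not prime


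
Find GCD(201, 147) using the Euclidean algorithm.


201 = 1 * 147 + 54
147 = 2 * 54 + 39
54 = 1 * 39 + 15
39 = 2 * 15 + 9
15 = 1 * 9 + 6
9 = 1 * 6 + 3
6 = 2 * 3 + 0
GCD = 3


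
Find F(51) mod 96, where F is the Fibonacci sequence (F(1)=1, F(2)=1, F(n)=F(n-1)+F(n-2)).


F(k) mod 96 for k=1..51:
1, 1, 2, 3, 5, 8, 13, 21, 34, 55, 89, 48, 41, 89, 34, 27, 61, 88, 53, 45, 2, 47, 49, 0, 49, 49, 2, 51, 53, 8, 61, 69, 34, 7, 41, 48, 89, 41, 34, 75, 13, 88, 5, 93, 2, 95, 1, 0, 1, 1, 2
F(51) mod 96 = 2


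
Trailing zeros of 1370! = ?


floor(1370/5) = 274
floor(1370/25) = 54
floor(1370/125) = 10
floor(1370/625) = 2
Total = 340

340 trailing zeros


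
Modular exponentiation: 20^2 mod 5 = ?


20^1 mod 5 = 0
20^2 mod 5 = 0


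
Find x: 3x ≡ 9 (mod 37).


GCD(3, 37) = 1, unique solution
a^(-1) mod 37 = 25
x = 25 * 9 mod 37 = 3

x ≡ 3 (mod 37)


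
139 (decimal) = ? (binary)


139 (base 10) = 139 (decimal)
139 (decimal) = 10001011 (base 2)


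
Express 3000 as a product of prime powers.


3000 / 2 = 1500
1500 / 2 = 750
750 / 2 = 375
375 / 3 = 125
125 / 5 = 25
25 / 5 = 5
5 / 5 = 1
3000 = 2^3 × 3 × 5^3


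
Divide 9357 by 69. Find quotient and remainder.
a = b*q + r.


9357 = 69 * 135 + 42
Check: 9315 + 42 = 9357

q = 135, r = 42


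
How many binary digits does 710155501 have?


710155501 in base 2 = 101010010101000001110011101101
Number of digits = 30

30 digits (base 2)


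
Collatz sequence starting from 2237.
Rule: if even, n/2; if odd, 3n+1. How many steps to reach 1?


2237 → 6712 → 3356 → 1678 → 839 → 2518 → 1259 → 3778 → 1889 → 5668 → 2834 → 1417 → 4252 → 2126 → 1063 → 3190 → 1595 → 4786 → 2393 → 7180 → 3590 → 1795 → 5386 → 2693 → 8080 → 4040 → 2020 → 1010 → 505 → 1516 → 758 → 379 → 1138 → 569 → 1708 → 854 → 427 → 1282 → 641 → 1924 → 962 → 481 → 1444 → 722 → 361 → 1084 → 542 → 271 → 814 → 407 → 1222 → 611 → 1834 → 917 → 2752 → 1376 → 688 → 344 → 172 → 86 → 43 → 130 → 65 → 196 → 98 → 49 → 148 → 74 → 37 → 112 → 56 → 28 → 14 → 7 → 22 → 11 → 34 → 17 → 52 → 26 → 13 → 40 → 20 → 10 → 5 → 16 → 8 → 4 → 2 → 1
Total steps = 89

89 steps


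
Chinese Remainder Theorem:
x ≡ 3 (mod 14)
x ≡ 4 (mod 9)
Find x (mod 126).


M = 14*9 = 126
M1 = M/14 = 9, M2 = M/9 = 14
M1^(-1) mod 14 = 11, M2^(-1) mod 9 = 2
x = 3*9*11 + 4*14*2 = 409
409 mod 126 = 31
Check: 31 mod 14 = 3 ✓, 31 mod 9 = 4 ✓

x ≡ 31 (mod 126)


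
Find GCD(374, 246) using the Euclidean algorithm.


374 = 1 * 246 + 128
246 = 1 * 128 + 118
128 = 1 * 118 + 10
118 = 11 * 10 + 8
10 = 1 * 8 + 2
8 = 4 * 2 + 0
GCD = 2


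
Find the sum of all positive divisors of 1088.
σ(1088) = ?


Divisors of 1088: 1, 2, 4, 8, 16, 17, 32, 34, 64, 68, 136, 272, 544, 1088
Sum = 1 + 2 + 4 + 8 + 16 + 17 + 32 + 34 + 64 + 68 + 136 + 272 + 544 + 1088 = 2286

σ(1088) = 2286


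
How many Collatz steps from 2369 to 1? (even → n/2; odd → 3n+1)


2369 → 7108 → 3554 → 1777 → 5332 → 2666 → 1333 → 4000 → 2000 → 1000 → 500 → 250 → 125 → 376 → 188 → 94 → 47 → 142 → 71 → 214 → 107 → 322 → 161 → 484 → 242 → 121 → 364 → 182 → 91 → 274 → 137 → 412 → 206 → 103 → 310 → 155 → 466 → 233 → 700 → 350 → 175 → 526 → 263 → 790 → 395 → 1186 → 593 → 1780 → 890 → 445 → 1336 → 668 → 334 → 167 → 502 → 251 → 754 → 377 → 1132 → 566 → 283 → 850 → 425 → 1276 → 638 → 319 → 958 → 479 → 1438 → 719 → 2158 → 1079 → 3238 → 1619 → 4858 → 2429 → 7288 → 3644 → 1822 → 911 → 2734 → 1367 → 4102 → 2051 → 6154 → 3077 → 9232 → 4616 → 2308 → 1154 → 577 → 1732 → 866 → 433 → 1300 → 650 → 325 → 976 → 488 → 244 → 122 → 61 → 184 → 92 → 46 → 23 → 70 → 35 → 106 → 53 → 160 → 80 → 40 → 20 → 10 → 5 → 16 → 8 → 4 → 2 → 1
Total steps = 120

120 steps


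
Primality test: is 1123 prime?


Check divisors up to sqrt(1123) = 33.5112
No divisors found.
1123 is prime.

Yes, 1123 is prime


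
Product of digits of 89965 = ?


8 × 9 × 9 × 6 × 5 = 19440


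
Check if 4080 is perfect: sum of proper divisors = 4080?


Proper divisors of 4080: 1, 2, 3, 4, 5, 6, 8, 10, 12, 15, 16, 17, 20, 24, 30, 34, 40, 48, 51, 60, 68, 80, 85, 102, 120, 136, 170, 204, 240, 255, 272, 340, 408, 510, 680, 816, 1020, 1360, 2040
Sum = 1 + 2 + 3 + 4 + 5 + 6 + 8 + 10 + 12 + 15 + 16 + 17 + 20 + 24 + 30 + 34 + 40 + 48 + 51 + 60 + 68 + 80 + 85 + 102 + 120 + 136 + 170 + 204 + 240 + 255 + 272 + 340 + 408 + 510 + 680 + 816 + 1020 + 1360 + 2040 = 9312

No, 4080 is not perfect (9312 ≠ 4080)


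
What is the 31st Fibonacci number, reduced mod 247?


F(k) mod 247 for k=1..31:
1, 1, 2, 3, 5, 8, 13, 21, 34, 55, 89, 144, 233, 130, 116, 246, 115, 114, 229, 96, 78, 174, 5, 179, 184, 116, 53, 169, 222, 144, 119
F(31) mod 247 = 119


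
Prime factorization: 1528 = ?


1528 / 2 = 764
764 / 2 = 382
382 / 2 = 191
191 / 191 = 1
1528 = 2^3 × 191


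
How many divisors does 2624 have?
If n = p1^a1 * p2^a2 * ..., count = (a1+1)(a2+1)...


2624 = 2^6 × 41^1
d(2624) = (6+1) × (1+1) = 14

14 divisors


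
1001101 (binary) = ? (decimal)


1001101 (base 2) = 77 (decimal)
77 (decimal) = 77 (base 10)


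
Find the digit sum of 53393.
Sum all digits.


5 + 3 + 3 + 9 + 3 = 23


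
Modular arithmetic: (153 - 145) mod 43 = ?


153 - 145 = 8
8 mod 43 = 8


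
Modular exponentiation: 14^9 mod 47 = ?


14^1 mod 47 = 14
14^2 mod 47 = 8
14^3 mod 47 = 18
14^4 mod 47 = 17
14^5 mod 47 = 3
14^6 mod 47 = 42
14^7 mod 47 = 24
14^8 mod 47 = 7
14^9 mod 47 = 4


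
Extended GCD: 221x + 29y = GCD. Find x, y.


Tabular extended Euclidean (each row: r = 221*s + 29*t):
r=221, s=1, t=0
r=29, s=0, t=1
q=7: r=18, s=1, t=-7   [221*(1) + 29*(-7) = 18]
q=1: r=11, s=-1, t=8   [221*(-1) + 29*(8) = 11]
q=1: r=7, s=2, t=-15   [221*(2) + 29*(-15) = 7]
q=1: r=4, s=-3, t=23   [221*(-3) + 29*(23) = 4]
q=1: r=3, s=5, t=-38   [221*(5) + 29*(-38) = 3]
q=1: r=1, s=-8, t=61   [221*(-8) + 29*(61) = 1]
q=3: r=0, s=29, t=-221   [221*(29) + 29*(-221) = 0]
GCD = 1; from the row with r=1: x=-8, y=61
Check: 221*(-8) + 29*(61) = -1768 + 1769 = 1

GCD = 1, x = -8, y = 61


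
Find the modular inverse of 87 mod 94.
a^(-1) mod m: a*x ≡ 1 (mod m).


Use the extended Euclidean algorithm on (94, 87); each row r = 94*s + 87*t:
r=94, s=1, t=0
r=87, s=0, t=1
q=1: r=7, s=1, t=-1   [94*(1) + 87*(-1) = 7]
q=12: r=3, s=-12, t=13   [94*(-12) + 87*(13) = 3]
q=2: r=1, s=25, t=-27   [94*(25) + 87*(-27) = 1]
q=3: r=0, s=-87, t=94   [94*(-87) + 87*(94) = 0]
GCD = 1 with t = -27, so 87*(-27) ≡ 1 (mod 94)
Inverse = -27 mod 94 = 67
Check: 87 * 67 = 5829 ≡ 1 (mod 94)

87^(-1) ≡ 67 (mod 94)


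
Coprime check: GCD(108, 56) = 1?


Euclidean algorithm:
108 = 1 * 56 + 52
56 = 1 * 52 + 4
52 = 13 * 4 + 0
GCD(108, 56) = 4

No, not coprime (GCD = 4)


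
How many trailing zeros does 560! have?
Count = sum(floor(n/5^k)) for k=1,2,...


floor(560/5) = 112
floor(560/25) = 22
floor(560/125) = 4
Total = 138

138 trailing zeros


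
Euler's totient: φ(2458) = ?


2458 = 2 × 1229
Prime factors: 2, 1229
φ(2458) = 2458 × (1-1/2) × (1-1/1229)
= 2458 × 1/2 × 1228/1229 = 1228

φ(2458) = 1228


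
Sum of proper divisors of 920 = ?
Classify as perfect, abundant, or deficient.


Proper divisors: 1, 2, 4, 5, 8, 10, 20, 23, 40, 46, 92, 115, 184, 230, 460
Sum = 1 + 2 + 4 + 5 + 8 + 10 + 20 + 23 + 40 + 46 + 92 + 115 + 184 + 230 + 460 = 1240
1240 > 920 → abundant

s(920) = 1240 (abundant)


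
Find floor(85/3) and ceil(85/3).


85/3 = 28.3333
floor = 28
ceil = 29

floor = 28, ceil = 29


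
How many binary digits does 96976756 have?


96976756 in base 2 = 101110001111011111101110100
Number of digits = 27

27 digits (base 2)


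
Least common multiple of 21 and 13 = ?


GCD(21, 13) = 1
LCM = 21*13/1 = 273/1 = 273

LCM = 273


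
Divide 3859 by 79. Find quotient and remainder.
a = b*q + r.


3859 = 79 * 48 + 67
Check: 3792 + 67 = 3859

q = 48, r = 67


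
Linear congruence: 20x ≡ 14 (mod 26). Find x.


GCD(20, 26) = 2 divides 14
Divide: 10x ≡ 7 (mod 13)
x ≡ 2 (mod 13)


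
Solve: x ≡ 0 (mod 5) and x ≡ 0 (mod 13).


M = 5*13 = 65
M1 = M/5 = 13, M2 = M/13 = 5
M1^(-1) mod 5 = 2, M2^(-1) mod 13 = 8
x = 0*13*2 + 0*5*8 = 0
0 mod 65 = 0
Check: 0 mod 5 = 0 ✓, 0 mod 13 = 0 ✓

x ≡ 0 (mod 65)


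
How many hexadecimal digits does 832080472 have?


832080472 in base 16 = 31988A58
Number of digits = 8

8 digits (base 16)


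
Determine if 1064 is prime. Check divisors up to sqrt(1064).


1064 / 2 = 532 (exact division)
1064 is NOT prime.

No, 1064 is not prime


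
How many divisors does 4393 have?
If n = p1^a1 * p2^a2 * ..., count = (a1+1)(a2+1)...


4393 = 23^1 × 191^1
d(4393) = (1+1) × (1+1) = 4

4 divisors


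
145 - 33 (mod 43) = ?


145 - 33 = 112
112 mod 43 = 26


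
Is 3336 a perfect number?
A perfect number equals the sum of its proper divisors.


Proper divisors of 3336: 1, 2, 3, 4, 6, 8, 12, 24, 139, 278, 417, 556, 834, 1112, 1668
Sum = 1 + 2 + 3 + 4 + 6 + 8 + 12 + 24 + 139 + 278 + 417 + 556 + 834 + 1112 + 1668 = 5064

No, 3336 is not perfect (5064 ≠ 3336)


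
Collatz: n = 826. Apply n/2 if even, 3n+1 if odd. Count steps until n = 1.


826 → 413 → 1240 → 620 → 310 → 155 → 466 → 233 → 700 → 350 → 175 → 526 → 263 → 790 → 395 → 1186 → 593 → 1780 → 890 → 445 → 1336 → 668 → 334 → 167 → 502 → 251 → 754 → 377 → 1132 → 566 → 283 → 850 → 425 → 1276 → 638 → 319 → 958 → 479 → 1438 → 719 → 2158 → 1079 → 3238 → 1619 → 4858 → 2429 → 7288 → 3644 → 1822 → 911 → 2734 → 1367 → 4102 → 2051 → 6154 → 3077 → 9232 → 4616 → 2308 → 1154 → 577 → 1732 → 866 → 433 → 1300 → 650 → 325 → 976 → 488 → 244 → 122 → 61 → 184 → 92 → 46 → 23 → 70 → 35 → 106 → 53 → 160 → 80 → 40 → 20 → 10 → 5 → 16 → 8 → 4 → 2 → 1
Total steps = 90

90 steps


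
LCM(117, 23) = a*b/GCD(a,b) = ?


GCD(117, 23) = 1
LCM = 117*23/1 = 2691/1 = 2691

LCM = 2691


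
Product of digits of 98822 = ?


9 × 8 × 8 × 2 × 2 = 2304


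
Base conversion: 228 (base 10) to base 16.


228 (base 10) = 228 (decimal)
228 (decimal) = E4 (base 16)


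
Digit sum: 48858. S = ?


4 + 8 + 8 + 5 + 8 = 33


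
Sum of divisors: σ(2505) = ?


Divisors of 2505: 1, 3, 5, 15, 167, 501, 835, 2505
Sum = 1 + 3 + 5 + 15 + 167 + 501 + 835 + 2505 = 4032

σ(2505) = 4032


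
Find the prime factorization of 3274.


3274 / 2 = 1637
1637 / 1637 = 1
3274 = 2 × 1637


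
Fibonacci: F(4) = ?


Sequence: 1, 1, 2, 3
F(4) = 3


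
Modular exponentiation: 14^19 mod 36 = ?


14^1 mod 36 = 14
14^2 mod 36 = 16
14^3 mod 36 = 8
14^4 mod 36 = 4
14^5 mod 36 = 20
14^6 mod 36 = 28
14^7 mod 36 = 32
14^8 mod 36 = 16
14^9 mod 36 = 8
14^10 mod 36 = 4
14^11 mod 36 = 20
14^12 mod 36 = 28
14^13 mod 36 = 32
14^14 mod 36 = 16
14^15 mod 36 = 8
14^16 mod 36 = 4
14^17 mod 36 = 20
14^18 mod 36 = 28
14^19 mod 36 = 32


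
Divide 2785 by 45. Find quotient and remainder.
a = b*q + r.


2785 = 45 * 61 + 40
Check: 2745 + 40 = 2785

q = 61, r = 40


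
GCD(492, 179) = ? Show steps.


492 = 2 * 179 + 134
179 = 1 * 134 + 45
134 = 2 * 45 + 44
45 = 1 * 44 + 1
44 = 44 * 1 + 0
GCD = 1


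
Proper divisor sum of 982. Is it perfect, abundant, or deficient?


Proper divisors: 1, 2, 491
Sum = 1 + 2 + 491 = 494
494 < 982 → deficient

s(982) = 494 (deficient)


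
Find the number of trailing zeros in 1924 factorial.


floor(1924/5) = 384
floor(1924/25) = 76
floor(1924/125) = 15
floor(1924/625) = 3
Total = 478

478 trailing zeros


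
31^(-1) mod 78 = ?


Use the extended Euclidean algorithm on (78, 31); each row r = 78*s + 31*t:
r=78, s=1, t=0
r=31, s=0, t=1
q=2: r=16, s=1, t=-2   [78*(1) + 31*(-2) = 16]
q=1: r=15, s=-1, t=3   [78*(-1) + 31*(3) = 15]
q=1: r=1, s=2, t=-5   [78*(2) + 31*(-5) = 1]
q=15: r=0, s=-31, t=78   [78*(-31) + 31*(78) = 0]
GCD = 1 with t = -5, so 31*(-5) ≡ 1 (mod 78)
Inverse = -5 mod 78 = 73
Check: 31 * 73 = 2263 ≡ 1 (mod 78)

31^(-1) ≡ 73 (mod 78)


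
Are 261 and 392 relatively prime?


Euclidean algorithm:
392 = 1 * 261 + 131
261 = 1 * 131 + 130
131 = 1 * 130 + 1
130 = 130 * 1 + 0
GCD(261, 392) = 1

Yes, coprime (GCD = 1)


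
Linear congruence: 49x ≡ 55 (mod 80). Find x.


GCD(49, 80) = 1, unique solution
a^(-1) mod 80 = 49
x = 49 * 55 mod 80 = 55

x ≡ 55 (mod 80)


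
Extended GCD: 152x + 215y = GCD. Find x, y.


Tabular extended Euclidean (each row: r = 152*s + 215*t):
r=152, s=1, t=0
r=215, s=0, t=1
q=0: r=152, s=1, t=0   [152*(1) + 215*(0) = 152]
q=1: r=63, s=-1, t=1   [152*(-1) + 215*(1) = 63]
q=2: r=26, s=3, t=-2   [152*(3) + 215*(-2) = 26]
q=2: r=11, s=-7, t=5   [152*(-7) + 215*(5) = 11]
q=2: r=4, s=17, t=-12   [152*(17) + 215*(-12) = 4]
q=2: r=3, s=-41, t=29   [152*(-41) + 215*(29) = 3]
q=1: r=1, s=58, t=-41   [152*(58) + 215*(-41) = 1]
q=3: r=0, s=-215, t=152   [152*(-215) + 215*(152) = 0]
GCD = 1; from the row with r=1: x=58, y=-41
Check: 152*(58) + 215*(-41) = 8816 - 8815 = 1

GCD = 1, x = 58, y = -41


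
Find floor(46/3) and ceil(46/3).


46/3 = 15.3333
floor = 15
ceil = 16

floor = 15, ceil = 16


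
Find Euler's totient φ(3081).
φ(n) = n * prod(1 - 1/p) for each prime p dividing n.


3081 = 3 × 13 × 79
Prime factors: 3, 13, 79
φ(3081) = 3081 × (1-1/3) × (1-1/13) × (1-1/79)
= 3081 × 2/3 × 12/13 × 78/79 = 1872

φ(3081) = 1872


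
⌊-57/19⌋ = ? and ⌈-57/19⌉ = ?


-57/19 = -3.0000
floor = -3
ceil = -3

floor = -3, ceil = -3


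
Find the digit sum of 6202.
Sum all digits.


6 + 2 + 0 + 2 = 10


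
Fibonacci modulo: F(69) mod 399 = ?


F(k) mod 399 for k=1..69:
1, 1, 2, 3, 5, 8, 13, 21, 34, 55, 89, 144, 233, 377, 211, 189, 1, 190, 191, 381, 173, 155, 328, 84, 13, 97, 110, 207, 317, 125, 43, 168, 211, 379, 191, 171, 362, 134, 97, 231, 328, 160, 89, 249, 338, 188, 127, 315, 43, 358, 2, 360, 362, 323, 286, 210, 97, 307, 5, 312, 317, 230, 148, 378, 127, 106, 233, 339, 173
F(69) mod 399 = 173


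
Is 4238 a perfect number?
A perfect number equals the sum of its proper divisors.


Proper divisors of 4238: 1, 2, 13, 26, 163, 326, 2119
Sum = 1 + 2 + 13 + 26 + 163 + 326 + 2119 = 2650

No, 4238 is not perfect (2650 ≠ 4238)


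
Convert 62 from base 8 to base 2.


62 (base 8) = 50 (decimal)
50 (decimal) = 110010 (base 2)


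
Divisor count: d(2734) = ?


2734 = 2^1 × 1367^1
d(2734) = (1+1) × (1+1) = 4

4 divisors


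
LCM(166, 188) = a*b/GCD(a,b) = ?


GCD(166, 188) = 2
LCM = 166*188/2 = 31208/2 = 15604

LCM = 15604


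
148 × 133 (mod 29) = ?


148 × 133 = 19684
19684 mod 29 = 22


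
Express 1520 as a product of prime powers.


1520 / 2 = 760
760 / 2 = 380
380 / 2 = 190
190 / 2 = 95
95 / 5 = 19
19 / 19 = 1
1520 = 2^4 × 5 × 19


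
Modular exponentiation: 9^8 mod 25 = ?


9^1 mod 25 = 9
9^2 mod 25 = 6
9^3 mod 25 = 4
9^4 mod 25 = 11
9^5 mod 25 = 24
9^6 mod 25 = 16
9^7 mod 25 = 19
9^8 mod 25 = 21


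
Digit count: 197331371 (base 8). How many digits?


197331371 in base 8 = 1360604653
Number of digits = 10

10 digits (base 8)


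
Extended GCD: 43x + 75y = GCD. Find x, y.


Tabular extended Euclidean (each row: r = 43*s + 75*t):
r=43, s=1, t=0
r=75, s=0, t=1
q=0: r=43, s=1, t=0   [43*(1) + 75*(0) = 43]
q=1: r=32, s=-1, t=1   [43*(-1) + 75*(1) = 32]
q=1: r=11, s=2, t=-1   [43*(2) + 75*(-1) = 11]
q=2: r=10, s=-5, t=3   [43*(-5) + 75*(3) = 10]
q=1: r=1, s=7, t=-4   [43*(7) + 75*(-4) = 1]
q=10: r=0, s=-75, t=43   [43*(-75) + 75*(43) = 0]
GCD = 1; from the row with r=1: x=7, y=-4
Check: 43*(7) + 75*(-4) = 301 - 300 = 1

GCD = 1, x = 7, y = -4


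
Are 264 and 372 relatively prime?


Euclidean algorithm:
372 = 1 * 264 + 108
264 = 2 * 108 + 48
108 = 2 * 48 + 12
48 = 4 * 12 + 0
GCD(264, 372) = 12

No, not coprime (GCD = 12)


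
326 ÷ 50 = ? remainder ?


326 = 50 * 6 + 26
Check: 300 + 26 = 326

q = 6, r = 26


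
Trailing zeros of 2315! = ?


floor(2315/5) = 463
floor(2315/25) = 92
floor(2315/125) = 18
floor(2315/625) = 3
Total = 576

576 trailing zeros


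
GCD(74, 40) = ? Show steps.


74 = 1 * 40 + 34
40 = 1 * 34 + 6
34 = 5 * 6 + 4
6 = 1 * 4 + 2
4 = 2 * 2 + 0
GCD = 2


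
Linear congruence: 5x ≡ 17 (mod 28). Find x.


GCD(5, 28) = 1, unique solution
a^(-1) mod 28 = 17
x = 17 * 17 mod 28 = 9

x ≡ 9 (mod 28)


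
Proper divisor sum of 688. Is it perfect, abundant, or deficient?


Proper divisors: 1, 2, 4, 8, 16, 43, 86, 172, 344
Sum = 1 + 2 + 4 + 8 + 16 + 43 + 86 + 172 + 344 = 676
676 < 688 → deficient

s(688) = 676 (deficient)


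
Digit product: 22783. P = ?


2 × 2 × 7 × 8 × 3 = 672


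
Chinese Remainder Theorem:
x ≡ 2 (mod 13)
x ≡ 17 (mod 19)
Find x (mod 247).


M = 13*19 = 247
M1 = M/13 = 19, M2 = M/19 = 13
M1^(-1) mod 13 = 11, M2^(-1) mod 19 = 3
x = 2*19*11 + 17*13*3 = 1081
1081 mod 247 = 93
Check: 93 mod 13 = 2 ✓, 93 mod 19 = 17 ✓

x ≡ 93 (mod 247)


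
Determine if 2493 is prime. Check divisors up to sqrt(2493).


2493 / 3 = 831 (exact division)
2493 is NOT prime.

No, 2493 is not prime


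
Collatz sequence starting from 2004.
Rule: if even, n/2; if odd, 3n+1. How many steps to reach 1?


2004 → 1002 → 501 → 1504 → 752 → 376 → 188 → 94 → 47 → 142 → 71 → 214 → 107 → 322 → 161 → 484 → 242 → 121 → 364 → 182 → 91 → 274 → 137 → 412 → 206 → 103 → 310 → 155 → 466 → 233 → 700 → 350 → 175 → 526 → 263 → 790 → 395 → 1186 → 593 → 1780 → 890 → 445 → 1336 → 668 → 334 → 167 → 502 → 251 → 754 → 377 → 1132 → 566 → 283 → 850 → 425 → 1276 → 638 → 319 → 958 → 479 → 1438 → 719 → 2158 → 1079 → 3238 → 1619 → 4858 → 2429 → 7288 → 3644 → 1822 → 911 → 2734 → 1367 → 4102 → 2051 → 6154 → 3077 → 9232 → 4616 → 2308 → 1154 → 577 → 1732 → 866 → 433 → 1300 → 650 → 325 → 976 → 488 → 244 → 122 → 61 → 184 → 92 → 46 → 23 → 70 → 35 → 106 → 53 → 160 → 80 → 40 → 20 → 10 → 5 → 16 → 8 → 4 → 2 → 1
Total steps = 112

112 steps


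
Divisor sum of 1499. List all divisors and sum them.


Divisors of 1499: 1, 1499
Sum = 1 + 1499 = 1500

σ(1499) = 1500


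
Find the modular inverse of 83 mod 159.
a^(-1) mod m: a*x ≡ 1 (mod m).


Use the extended Euclidean algorithm on (159, 83); each row r = 159*s + 83*t:
r=159, s=1, t=0
r=83, s=0, t=1
q=1: r=76, s=1, t=-1   [159*(1) + 83*(-1) = 76]
q=1: r=7, s=-1, t=2   [159*(-1) + 83*(2) = 7]
q=10: r=6, s=11, t=-21   [159*(11) + 83*(-21) = 6]
q=1: r=1, s=-12, t=23   [159*(-12) + 83*(23) = 1]
q=6: r=0, s=83, t=-159   [159*(83) + 83*(-159) = 0]
GCD = 1 with t = 23, so 83*(23) ≡ 1 (mod 159)
Inverse = 23 mod 159 = 23
Check: 83 * 23 = 1909 ≡ 1 (mod 159)

83^(-1) ≡ 23 (mod 159)


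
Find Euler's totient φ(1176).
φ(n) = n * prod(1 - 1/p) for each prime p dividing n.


1176 = 2^3 × 3 × 7^2
Prime factors: 2, 3, 7
φ(1176) = 1176 × (1-1/2) × (1-1/3) × (1-1/7)
= 1176 × 1/2 × 2/3 × 6/7 = 336

φ(1176) = 336


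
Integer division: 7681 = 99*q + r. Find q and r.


7681 = 99 * 77 + 58
Check: 7623 + 58 = 7681

q = 77, r = 58


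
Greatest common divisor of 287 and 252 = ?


287 = 1 * 252 + 35
252 = 7 * 35 + 7
35 = 5 * 7 + 0
GCD = 7


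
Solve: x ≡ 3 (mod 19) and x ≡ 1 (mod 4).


M = 19*4 = 76
M1 = M/19 = 4, M2 = M/4 = 19
M1^(-1) mod 19 = 5, M2^(-1) mod 4 = 3
x = 3*4*5 + 1*19*3 = 117
117 mod 76 = 41
Check: 41 mod 19 = 3 ✓, 41 mod 4 = 1 ✓

x ≡ 41 (mod 76)


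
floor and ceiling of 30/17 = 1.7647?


30/17 = 1.7647
floor = 1
ceil = 2

floor = 1, ceil = 2


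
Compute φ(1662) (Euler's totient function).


1662 = 2 × 3 × 277
Prime factors: 2, 3, 277
φ(1662) = 1662 × (1-1/2) × (1-1/3) × (1-1/277)
= 1662 × 1/2 × 2/3 × 276/277 = 552

φ(1662) = 552


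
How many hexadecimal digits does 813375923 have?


813375923 in base 16 = 307B21B3
Number of digits = 8

8 digits (base 16)


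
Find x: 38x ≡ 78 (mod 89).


GCD(38, 89) = 1, unique solution
a^(-1) mod 89 = 82
x = 82 * 78 mod 89 = 77

x ≡ 77 (mod 89)


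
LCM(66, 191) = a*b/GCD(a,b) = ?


GCD(66, 191) = 1
LCM = 66*191/1 = 12606/1 = 12606

LCM = 12606


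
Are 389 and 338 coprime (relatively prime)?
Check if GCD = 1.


Euclidean algorithm:
389 = 1 * 338 + 51
338 = 6 * 51 + 32
51 = 1 * 32 + 19
32 = 1 * 19 + 13
19 = 1 * 13 + 6
13 = 2 * 6 + 1
6 = 6 * 1 + 0
GCD(389, 338) = 1

Yes, coprime (GCD = 1)


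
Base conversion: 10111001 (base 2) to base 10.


10111001 (base 2) = 185 (decimal)
185 (decimal) = 185 (base 10)


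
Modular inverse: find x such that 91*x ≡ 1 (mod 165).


Use the extended Euclidean algorithm on (165, 91); each row r = 165*s + 91*t:
r=165, s=1, t=0
r=91, s=0, t=1
q=1: r=74, s=1, t=-1   [165*(1) + 91*(-1) = 74]
q=1: r=17, s=-1, t=2   [165*(-1) + 91*(2) = 17]
q=4: r=6, s=5, t=-9   [165*(5) + 91*(-9) = 6]
q=2: r=5, s=-11, t=20   [165*(-11) + 91*(20) = 5]
q=1: r=1, s=16, t=-29   [165*(16) + 91*(-29) = 1]
q=5: r=0, s=-91, t=165   [165*(-91) + 91*(165) = 0]
GCD = 1 with t = -29, so 91*(-29) ≡ 1 (mod 165)
Inverse = -29 mod 165 = 136
Check: 91 * 136 = 12376 ≡ 1 (mod 165)

91^(-1) ≡ 136 (mod 165)


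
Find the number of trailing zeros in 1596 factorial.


floor(1596/5) = 319
floor(1596/25) = 63
floor(1596/125) = 12
floor(1596/625) = 2
Total = 396

396 trailing zeros


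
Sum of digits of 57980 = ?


5 + 7 + 9 + 8 + 0 = 29


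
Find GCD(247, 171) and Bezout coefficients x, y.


Tabular extended Euclidean (each row: r = 247*s + 171*t):
r=247, s=1, t=0
r=171, s=0, t=1
q=1: r=76, s=1, t=-1   [247*(1) + 171*(-1) = 76]
q=2: r=19, s=-2, t=3   [247*(-2) + 171*(3) = 19]
q=4: r=0, s=9, t=-13   [247*(9) + 171*(-13) = 0]
GCD = 19; from the row with r=19: x=-2, y=3
Check: 247*(-2) + 171*(3) = -494 + 513 = 19

GCD = 19, x = -2, y = 3


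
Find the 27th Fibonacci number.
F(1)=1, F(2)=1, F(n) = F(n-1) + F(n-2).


Sequence: 1, 1, 2, 3, 5, 8, 13, 21, 34, 55, 89, 144, 233, 377, 610, 987, 1597, 2584, 4181, 6765, 10946, 17711, 28657, 46368, 75025, 121393, 196418
F(27) = 196418


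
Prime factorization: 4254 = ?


4254 / 2 = 2127
2127 / 3 = 709
709 / 709 = 1
4254 = 2 × 3 × 709


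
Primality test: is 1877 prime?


Check divisors up to sqrt(1877) = 43.3244
No divisors found.
1877 is prime.

Yes, 1877 is prime


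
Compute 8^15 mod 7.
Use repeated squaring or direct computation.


8^1 mod 7 = 1
8^2 mod 7 = 1
8^3 mod 7 = 1
8^4 mod 7 = 1
8^5 mod 7 = 1
8^6 mod 7 = 1
8^7 mod 7 = 1
8^8 mod 7 = 1
8^9 mod 7 = 1
8^10 mod 7 = 1
8^11 mod 7 = 1
8^12 mod 7 = 1
8^13 mod 7 = 1
8^14 mod 7 = 1
8^15 mod 7 = 1


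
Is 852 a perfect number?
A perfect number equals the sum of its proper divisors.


Proper divisors of 852: 1, 2, 3, 4, 6, 12, 71, 142, 213, 284, 426
Sum = 1 + 2 + 3 + 4 + 6 + 12 + 71 + 142 + 213 + 284 + 426 = 1164

No, 852 is not perfect (1164 ≠ 852)


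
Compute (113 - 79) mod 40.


113 - 79 = 34
34 mod 40 = 34


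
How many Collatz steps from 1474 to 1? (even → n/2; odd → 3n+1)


1474 → 737 → 2212 → 1106 → 553 → 1660 → 830 → 415 → 1246 → 623 → 1870 → 935 → 2806 → 1403 → 4210 → 2105 → 6316 → 3158 → 1579 → 4738 → 2369 → 7108 → 3554 → 1777 → 5332 → 2666 → 1333 → 4000 → 2000 → 1000 → 500 → 250 → 125 → 376 → 188 → 94 → 47 → 142 → 71 → 214 → 107 → 322 → 161 → 484 → 242 → 121 → 364 → 182 → 91 → 274 → 137 → 412 → 206 → 103 → 310 → 155 → 466 → 233 → 700 → 350 → 175 → 526 → 263 → 790 → 395 → 1186 → 593 → 1780 → 890 → 445 → 1336 → 668 → 334 → 167 → 502 → 251 → 754 → 377 → 1132 → 566 → 283 → 850 → 425 → 1276 → 638 → 319 → 958 → 479 → 1438 → 719 → 2158 → 1079 → 3238 → 1619 → 4858 → 2429 → 7288 → 3644 → 1822 → 911 → 2734 → 1367 → 4102 → 2051 → 6154 → 3077 → 9232 → 4616 → 2308 → 1154 → 577 → 1732 → 866 → 433 → 1300 → 650 → 325 → 976 → 488 → 244 → 122 → 61 → 184 → 92 → 46 → 23 → 70 → 35 → 106 → 53 → 160 → 80 → 40 → 20 → 10 → 5 → 16 → 8 → 4 → 2 → 1
Total steps = 140

140 steps


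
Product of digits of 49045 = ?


4 × 9 × 0 × 4 × 5 = 0


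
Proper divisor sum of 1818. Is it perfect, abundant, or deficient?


Proper divisors: 1, 2, 3, 6, 9, 18, 101, 202, 303, 606, 909
Sum = 1 + 2 + 3 + 6 + 9 + 18 + 101 + 202 + 303 + 606 + 909 = 2160
2160 > 1818 → abundant

s(1818) = 2160 (abundant)


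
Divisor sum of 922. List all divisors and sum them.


Divisors of 922: 1, 2, 461, 922
Sum = 1 + 2 + 461 + 922 = 1386

σ(922) = 1386


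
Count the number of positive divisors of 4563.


4563 = 3^3 × 13^2
d(4563) = (3+1) × (2+1) = 12

12 divisors


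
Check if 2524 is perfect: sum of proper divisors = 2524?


Proper divisors of 2524: 1, 2, 4, 631, 1262
Sum = 1 + 2 + 4 + 631 + 1262 = 1900

No, 2524 is not perfect (1900 ≠ 2524)


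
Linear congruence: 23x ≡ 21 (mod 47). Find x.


GCD(23, 47) = 1, unique solution
a^(-1) mod 47 = 45
x = 45 * 21 mod 47 = 5

x ≡ 5 (mod 47)


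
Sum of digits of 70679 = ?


7 + 0 + 6 + 7 + 9 = 29


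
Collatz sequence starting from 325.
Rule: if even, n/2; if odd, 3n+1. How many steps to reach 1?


325 → 976 → 488 → 244 → 122 → 61 → 184 → 92 → 46 → 23 → 70 → 35 → 106 → 53 → 160 → 80 → 40 → 20 → 10 → 5 → 16 → 8 → 4 → 2 → 1
Total steps = 24

24 steps


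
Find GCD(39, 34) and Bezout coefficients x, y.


Tabular extended Euclidean (each row: r = 39*s + 34*t):
r=39, s=1, t=0
r=34, s=0, t=1
q=1: r=5, s=1, t=-1   [39*(1) + 34*(-1) = 5]
q=6: r=4, s=-6, t=7   [39*(-6) + 34*(7) = 4]
q=1: r=1, s=7, t=-8   [39*(7) + 34*(-8) = 1]
q=4: r=0, s=-34, t=39   [39*(-34) + 34*(39) = 0]
GCD = 1; from the row with r=1: x=7, y=-8
Check: 39*(7) + 34*(-8) = 273 - 272 = 1

GCD = 1, x = 7, y = -8


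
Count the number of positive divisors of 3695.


3695 = 5^1 × 739^1
d(3695) = (1+1) × (1+1) = 4

4 divisors


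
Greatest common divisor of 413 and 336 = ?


413 = 1 * 336 + 77
336 = 4 * 77 + 28
77 = 2 * 28 + 21
28 = 1 * 21 + 7
21 = 3 * 7 + 0
GCD = 7


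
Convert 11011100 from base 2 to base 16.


11011100 (base 2) = 220 (decimal)
220 (decimal) = DC (base 16)


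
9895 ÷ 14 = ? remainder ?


9895 = 14 * 706 + 11
Check: 9884 + 11 = 9895

q = 706, r = 11


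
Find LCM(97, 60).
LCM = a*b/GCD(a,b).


GCD(97, 60) = 1
LCM = 97*60/1 = 5820/1 = 5820

LCM = 5820


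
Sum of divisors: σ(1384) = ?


Divisors of 1384: 1, 2, 4, 8, 173, 346, 692, 1384
Sum = 1 + 2 + 4 + 8 + 173 + 346 + 692 + 1384 = 2610

σ(1384) = 2610


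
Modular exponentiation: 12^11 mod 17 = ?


12^1 mod 17 = 12
12^2 mod 17 = 8
12^3 mod 17 = 11
12^4 mod 17 = 13
12^5 mod 17 = 3
12^6 mod 17 = 2
12^7 mod 17 = 7
12^8 mod 17 = 16
12^9 mod 17 = 5
12^10 mod 17 = 9
12^11 mod 17 = 6


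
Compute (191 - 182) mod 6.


191 - 182 = 9
9 mod 6 = 3


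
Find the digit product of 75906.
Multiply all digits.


7 × 5 × 9 × 0 × 6 = 0


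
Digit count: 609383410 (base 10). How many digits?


609383410 has 9 digits in base 10
floor(log10(609383410)) + 1 = floor(8.7849) + 1 = 9

9 digits (base 10)


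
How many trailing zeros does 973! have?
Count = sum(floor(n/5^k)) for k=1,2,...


floor(973/5) = 194
floor(973/25) = 38
floor(973/125) = 7
floor(973/625) = 1
Total = 240

240 trailing zeros


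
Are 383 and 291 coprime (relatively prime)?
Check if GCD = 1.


Euclidean algorithm:
383 = 1 * 291 + 92
291 = 3 * 92 + 15
92 = 6 * 15 + 2
15 = 7 * 2 + 1
2 = 2 * 1 + 0
GCD(383, 291) = 1

Yes, coprime (GCD = 1)


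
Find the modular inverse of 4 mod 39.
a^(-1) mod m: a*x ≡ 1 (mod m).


Use the extended Euclidean algorithm on (39, 4); each row r = 39*s + 4*t:
r=39, s=1, t=0
r=4, s=0, t=1
q=9: r=3, s=1, t=-9   [39*(1) + 4*(-9) = 3]
q=1: r=1, s=-1, t=10   [39*(-1) + 4*(10) = 1]
q=3: r=0, s=4, t=-39   [39*(4) + 4*(-39) = 0]
GCD = 1 with t = 10, so 4*(10) ≡ 1 (mod 39)
Inverse = 10 mod 39 = 10
Check: 4 * 10 = 40 ≡ 1 (mod 39)

4^(-1) ≡ 10 (mod 39)


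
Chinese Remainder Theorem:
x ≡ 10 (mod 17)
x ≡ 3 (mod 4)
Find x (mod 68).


M = 17*4 = 68
M1 = M/17 = 4, M2 = M/4 = 17
M1^(-1) mod 17 = 13, M2^(-1) mod 4 = 1
x = 10*4*13 + 3*17*1 = 571
571 mod 68 = 27
Check: 27 mod 17 = 10 ✓, 27 mod 4 = 3 ✓

x ≡ 27 (mod 68)


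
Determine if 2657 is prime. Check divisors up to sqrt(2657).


Check divisors up to sqrt(2657) = 51.5461
No divisors found.
2657 is prime.

Yes, 2657 is prime


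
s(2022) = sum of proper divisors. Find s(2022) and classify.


Proper divisors: 1, 2, 3, 6, 337, 674, 1011
Sum = 1 + 2 + 3 + 6 + 337 + 674 + 1011 = 2034
2034 > 2022 → abundant

s(2022) = 2034 (abundant)


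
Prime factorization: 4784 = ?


4784 / 2 = 2392
2392 / 2 = 1196
1196 / 2 = 598
598 / 2 = 299
299 / 13 = 23
23 / 23 = 1
4784 = 2^4 × 13 × 23


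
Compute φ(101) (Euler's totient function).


101 = 101
Prime factors: 101
φ(101) = 101 × (1-1/101)
= 101 × 100/101 = 100

φ(101) = 100


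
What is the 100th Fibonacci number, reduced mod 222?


F(k) mod 222 for k=1..100:
1, 1, 2, 3, 5, 8, 13, 21, 34, 55, 89, 144, 11, 155, 166, 99, 43, 142, 185, 105, 68, 173, 19, 192, 211, 181, 170, 129, 77, 206, 61, 45, 106, 151, 35, 186, 221, 185, 184, 147, 109, 34, 143, 177, 98, 53, 151, 204, 133, 115, 26, 141, 167, 86, 31, 117, 148, 43, 191, 12, 203, 215, 196, 189, 163, 130, 71, 201, 50, 29, 79, 108, 187, 73, 38, 111, 149, 38, 187, 3, 190, 193, 161, 132, 71, 203, 52, 33, 85, 118, 203, 99, 80, 179, 37, 216, 31, 25, 56, 81
F(100) mod 222 = 81


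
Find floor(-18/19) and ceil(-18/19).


-18/19 = -0.9474
floor = -1
ceil = 0

floor = -1, ceil = 0


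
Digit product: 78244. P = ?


7 × 8 × 2 × 4 × 4 = 1792


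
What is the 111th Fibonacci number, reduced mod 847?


F(k) mod 847 for k=1..111:
1, 1, 2, 3, 5, 8, 13, 21, 34, 55, 89, 144, 233, 377, 610, 140, 750, 43, 793, 836, 782, 771, 706, 630, 489, 272, 761, 186, 100, 286, 386, 672, 211, 36, 247, 283, 530, 813, 496, 462, 111, 573, 684, 410, 247, 657, 57, 714, 771, 638, 562, 353, 68, 421, 489, 63, 552, 615, 320, 88, 408, 496, 57, 553, 610, 316, 79, 395, 474, 22, 496, 518, 167, 685, 5, 690, 695, 538, 386, 77, 463, 540, 156, 696, 5, 701, 706, 560, 419, 132, 551, 683, 387, 223, 610, 833, 596, 582, 331, 66, 397, 463, 13, 476, 489, 118, 607, 725, 485, 363, 1
F(111) mod 847 = 1
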